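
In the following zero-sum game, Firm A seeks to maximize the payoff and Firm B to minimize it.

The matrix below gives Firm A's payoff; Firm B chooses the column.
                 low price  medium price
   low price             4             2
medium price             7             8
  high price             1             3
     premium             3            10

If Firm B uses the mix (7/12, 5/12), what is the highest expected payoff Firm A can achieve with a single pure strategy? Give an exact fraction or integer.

89/12

low price: (4)·(7/12) + (2)·(5/12) = 19/6.
medium price: (7)·(7/12) + (8)·(5/12) = 89/12.
high price: (1)·(7/12) + (3)·(5/12) = 11/6.
premium: (3)·(7/12) + (10)·(5/12) = 71/12.
The best pure response is medium price with expected payoff 89/12.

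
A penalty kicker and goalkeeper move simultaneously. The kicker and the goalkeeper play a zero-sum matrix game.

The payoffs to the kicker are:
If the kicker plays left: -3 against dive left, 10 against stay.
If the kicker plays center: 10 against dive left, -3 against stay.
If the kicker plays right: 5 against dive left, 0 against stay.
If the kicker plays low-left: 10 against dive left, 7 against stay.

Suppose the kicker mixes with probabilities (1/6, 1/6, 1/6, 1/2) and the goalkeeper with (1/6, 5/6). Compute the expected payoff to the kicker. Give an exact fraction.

Against (1/6, 5/6), each row's expected payoff is left: 47/6; center: -5/6; right: 5/6; low-left: 15/2.
Taking the (1/6, 1/6, 1/6, 1/2)-weighted average: (1/6)·(47/6) + (1/6)·(-5/6) + (1/6)·(5/6) + (1/2)·(15/2) = 91/18.

91/18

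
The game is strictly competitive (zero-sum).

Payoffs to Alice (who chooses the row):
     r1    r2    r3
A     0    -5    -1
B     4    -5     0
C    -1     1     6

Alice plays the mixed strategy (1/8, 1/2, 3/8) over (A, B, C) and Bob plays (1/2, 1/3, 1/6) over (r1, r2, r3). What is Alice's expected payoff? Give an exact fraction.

1/4

Against (1/2, 1/3, 1/6), each row's expected payoff is A: -11/6; B: 1/3; C: 5/6.
Taking the (1/8, 1/2, 3/8)-weighted average: (1/8)·(-11/6) + (1/2)·(1/3) + (3/8)·(5/6) = 1/4.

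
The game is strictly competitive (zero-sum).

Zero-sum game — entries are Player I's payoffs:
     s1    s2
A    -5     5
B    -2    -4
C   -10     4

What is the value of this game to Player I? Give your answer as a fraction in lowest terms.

Row C is strictly dominated by row A, so Player I never plays it.
The remaining 2×2 game on (A, B) × (s1, s2) has no saddle point. Let Player I play A with probability p; indifference gives −5p − 2(1−p) = 5p − 4(1−p), so p = 1/6.
Similarly Player II's optimal q on s1 is 3/4, and the value is -5·(3/4) + (5)·(1/4) = -5/2.

-5/2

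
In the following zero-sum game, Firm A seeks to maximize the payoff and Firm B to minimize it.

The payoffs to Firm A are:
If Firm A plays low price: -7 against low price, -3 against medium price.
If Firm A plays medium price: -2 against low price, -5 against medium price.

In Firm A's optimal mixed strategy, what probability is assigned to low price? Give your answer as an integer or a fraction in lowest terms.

3/7

Row minima are -7 and -5, so Firm A's maximin is -5; column maxima are -2 and -3, so Firm B's minimax is -3. These differ, so the equilibrium is in mixed strategies.
Let Firm A play low price with probability p. Firm B is indifferent when −7p − 2(1−p) = −3p − 5(1−p), giving p = 3/7.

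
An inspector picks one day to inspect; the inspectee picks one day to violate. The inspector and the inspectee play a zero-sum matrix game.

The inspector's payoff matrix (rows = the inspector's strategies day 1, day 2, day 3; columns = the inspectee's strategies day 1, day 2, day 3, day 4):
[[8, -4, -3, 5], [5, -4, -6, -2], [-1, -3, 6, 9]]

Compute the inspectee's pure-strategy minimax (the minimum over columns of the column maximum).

-3

The worst case (largest entry) in each column is day 1: 8, day 2: -3, day 3: 6, day 4: 9.
The best (smallest) of these is -3.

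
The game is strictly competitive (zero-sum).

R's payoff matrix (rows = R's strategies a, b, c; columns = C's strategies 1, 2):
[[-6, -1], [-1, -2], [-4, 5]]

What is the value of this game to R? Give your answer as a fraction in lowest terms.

-13/10

Row a is strictly dominated by row c, so R never plays it.
The remaining 2×2 game on (b, c) × (1, 2) has no saddle point. Let R play b with probability p; indifference gives −p − 4(1−p) = −2p + 5(1−p), so p = 9/10.
Similarly C's optimal q on 1 is 7/10, and the value is -1·(7/10) + (-2)·(3/10) = -13/10.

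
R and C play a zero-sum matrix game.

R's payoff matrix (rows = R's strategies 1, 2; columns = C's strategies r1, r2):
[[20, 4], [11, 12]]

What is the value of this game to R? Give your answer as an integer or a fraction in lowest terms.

Row minima are 4 and 11, so R's maximin is 11; column maxima are 20 and 12, so C's minimax is 12. These differ, so the equilibrium is in mixed strategies.
Let R play 1 with probability p. C is indifferent when 20p + 11(1−p) = 4p + 12(1−p), giving p = 1/17.
Let C play r1 with probability q. R is indifferent when 20q + 4(1−q) = 11q + 12(1−q), giving q = 8/17.
The value is 20·(8/17) + (4)·(9/17) = 196/17.

196/17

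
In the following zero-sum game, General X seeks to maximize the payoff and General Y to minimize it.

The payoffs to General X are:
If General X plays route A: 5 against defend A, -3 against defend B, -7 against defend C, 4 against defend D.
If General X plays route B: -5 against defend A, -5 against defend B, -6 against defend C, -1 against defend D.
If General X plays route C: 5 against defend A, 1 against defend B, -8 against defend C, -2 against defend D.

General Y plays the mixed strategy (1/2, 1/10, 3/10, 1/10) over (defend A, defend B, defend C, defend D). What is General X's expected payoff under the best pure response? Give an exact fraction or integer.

1/2

route A: (5)·(1/2) + (-3)·(1/10) + (-7)·(3/10) + (4)·(1/10) = 1/2.
route B: (-5)·(1/2) + (-5)·(1/10) + (-6)·(3/10) + (-1)·(1/10) = -49/10.
route C: (5)·(1/2) + (1)·(1/10) + (-8)·(3/10) + (-2)·(1/10) = 0.
The best pure response is route A with expected payoff 1/2.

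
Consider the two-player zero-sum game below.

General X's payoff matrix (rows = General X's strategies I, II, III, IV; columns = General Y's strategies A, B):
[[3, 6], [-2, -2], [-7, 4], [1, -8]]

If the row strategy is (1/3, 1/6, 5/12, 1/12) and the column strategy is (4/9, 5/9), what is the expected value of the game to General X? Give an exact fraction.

Against (4/9, 5/9), each row's expected payoff is I: 14/3; II: -2; III: -8/9; IV: -4.
Taking the (1/3, 1/6, 5/12, 1/12)-weighted average: (1/3)·(14/3) + (1/6)·(-2) + (5/12)·(-8/9) + (1/12)·(-4) = 14/27.

14/27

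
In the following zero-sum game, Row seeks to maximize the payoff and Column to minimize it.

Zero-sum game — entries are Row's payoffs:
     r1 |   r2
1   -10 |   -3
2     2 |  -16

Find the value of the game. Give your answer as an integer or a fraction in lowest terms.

-166/25

Row minima are -10 and -16, so Row's maximin is -10; column maxima are 2 and -3, so Column's minimax is -3. These differ, so the equilibrium is in mixed strategies.
Let Row play 1 with probability p. Column is indifferent when −10p + 2(1−p) = −3p − 16(1−p), giving p = 18/25.
Let Column play r1 with probability q. Row is indifferent when −10q − 3(1−q) = 2q − 16(1−q), giving q = 13/25.
The value is -10·(13/25) + (-3)·(12/25) = -166/25.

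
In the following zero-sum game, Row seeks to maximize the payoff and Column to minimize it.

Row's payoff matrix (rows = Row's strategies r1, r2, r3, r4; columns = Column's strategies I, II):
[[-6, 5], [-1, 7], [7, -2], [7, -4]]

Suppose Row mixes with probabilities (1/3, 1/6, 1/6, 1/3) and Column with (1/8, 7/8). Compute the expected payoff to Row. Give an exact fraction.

Against (1/8, 7/8), each row's expected payoff is r1: 29/8; r2: 6; r3: -7/8; r4: -21/8.
Taking the (1/3, 1/6, 1/6, 1/3)-weighted average: (1/3)·(29/8) + (1/6)·(6) + (1/6)·(-7/8) + (1/3)·(-21/8) = 19/16.

19/16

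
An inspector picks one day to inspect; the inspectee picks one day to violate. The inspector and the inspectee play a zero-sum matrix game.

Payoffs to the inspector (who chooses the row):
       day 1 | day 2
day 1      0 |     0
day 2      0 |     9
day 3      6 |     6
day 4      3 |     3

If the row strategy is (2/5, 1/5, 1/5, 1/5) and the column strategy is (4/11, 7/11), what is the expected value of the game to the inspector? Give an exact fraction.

162/55

Against (4/11, 7/11), each row's expected payoff is day 1: 0; day 2: 63/11; day 3: 6; day 4: 3.
Taking the (2/5, 1/5, 1/5, 1/5)-weighted average: (2/5)·(0) + (1/5)·(63/11) + (1/5)·(6) + (1/5)·(3) = 162/55.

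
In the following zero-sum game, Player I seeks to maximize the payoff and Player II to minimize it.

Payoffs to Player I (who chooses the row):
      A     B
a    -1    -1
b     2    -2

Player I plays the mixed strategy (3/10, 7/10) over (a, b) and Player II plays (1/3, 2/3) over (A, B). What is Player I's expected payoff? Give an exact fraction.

Against (1/3, 2/3), each row's expected payoff is a: -1; b: -2/3.
Taking the (3/10, 7/10)-weighted average: (3/10)·(-1) + (7/10)·(-2/3) = -23/30.

-23/30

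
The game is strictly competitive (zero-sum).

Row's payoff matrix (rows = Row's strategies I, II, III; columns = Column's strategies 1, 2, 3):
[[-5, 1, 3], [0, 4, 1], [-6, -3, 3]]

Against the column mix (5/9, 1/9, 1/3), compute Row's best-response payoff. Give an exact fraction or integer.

7/9

I: (-5)·(5/9) + (1)·(1/9) + (3)·(1/3) = -5/3.
II: (0)·(5/9) + (4)·(1/9) + (1)·(1/3) = 7/9.
III: (-6)·(5/9) + (-3)·(1/9) + (3)·(1/3) = -8/3.
The best pure response is II with expected payoff 7/9.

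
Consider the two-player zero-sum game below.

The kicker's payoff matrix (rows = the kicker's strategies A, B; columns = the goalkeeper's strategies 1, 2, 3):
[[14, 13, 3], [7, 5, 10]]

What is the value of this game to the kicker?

23/3

Column 1 is strictly dominated by 2 for the goalkeeper (it gives the kicker more in every row).
The remaining 2×2 game on (A, B) × (2, 3) has no saddle point. Let the kicker play A with probability p; indifference gives 13p + 5(1−p) = 3p + 10(1−p), so p = 1/3.
Similarly the goalkeeper's optimal q on 2 is 7/15, and the value is 13·(7/15) + (3)·(8/15) = 23/3.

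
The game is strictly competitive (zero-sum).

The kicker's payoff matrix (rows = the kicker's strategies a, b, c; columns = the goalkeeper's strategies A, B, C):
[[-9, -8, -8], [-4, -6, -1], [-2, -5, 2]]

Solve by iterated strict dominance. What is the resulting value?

-5

Row a is strictly dominated by row b (-4>-9, -6>-8, -1>-8); eliminate a.
Row b is strictly dominated by row c (-2>-4, -5>-6, 2>-1); eliminate b.
Column A is strictly dominated by B for the goalkeeper (-5<-2); eliminate A.
Column C is strictly dominated by B for the goalkeeper (-5<2); eliminate C.
Only (c, B) remains, with payoff -5.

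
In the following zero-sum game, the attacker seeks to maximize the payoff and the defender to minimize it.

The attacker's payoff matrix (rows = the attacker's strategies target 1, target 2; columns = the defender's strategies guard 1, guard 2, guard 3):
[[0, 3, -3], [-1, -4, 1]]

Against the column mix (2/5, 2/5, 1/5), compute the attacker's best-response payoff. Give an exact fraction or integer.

target 1: (0)·(2/5) + (3)·(2/5) + (-3)·(1/5) = 3/5.
target 2: (-1)·(2/5) + (-4)·(2/5) + (1)·(1/5) = -9/5.
The best pure response is target 1 with expected payoff 3/5.

3/5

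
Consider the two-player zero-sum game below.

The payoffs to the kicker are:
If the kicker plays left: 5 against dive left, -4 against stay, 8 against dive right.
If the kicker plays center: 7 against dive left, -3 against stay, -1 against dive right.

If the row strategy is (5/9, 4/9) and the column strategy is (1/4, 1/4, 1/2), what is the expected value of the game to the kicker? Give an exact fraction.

Against (1/4, 1/4, 1/2), each row's expected payoff is left: 17/4; center: 1/2.
Taking the (5/9, 4/9)-weighted average: (5/9)·(17/4) + (4/9)·(1/2) = 31/12.

31/12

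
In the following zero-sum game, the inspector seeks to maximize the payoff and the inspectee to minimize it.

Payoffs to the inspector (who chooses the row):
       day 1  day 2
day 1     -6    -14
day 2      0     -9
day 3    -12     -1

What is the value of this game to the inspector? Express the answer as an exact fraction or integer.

-27/5

Row day 1 is strictly dominated by row day 2, so the inspector never plays it.
The remaining 2×2 game on (day 2, day 3) × (day 1, day 2) has no saddle point. Let the inspector play day 2 with probability p; indifference gives −12(1−p) = −9p − (1−p), so p = 11/20.
Similarly the inspectee's optimal q on day 1 is 2/5, and the value is 0·(2/5) + (-9)·(3/5) = -27/5.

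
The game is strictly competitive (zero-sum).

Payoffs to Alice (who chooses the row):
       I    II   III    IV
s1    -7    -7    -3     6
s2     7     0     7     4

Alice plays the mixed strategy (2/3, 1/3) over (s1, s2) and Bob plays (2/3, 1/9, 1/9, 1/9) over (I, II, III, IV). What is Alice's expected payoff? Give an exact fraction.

-13/9

Against (2/3, 1/9, 1/9, 1/9), each row's expected payoff is s1: -46/9; s2: 53/9.
Taking the (2/3, 1/3)-weighted average: (2/3)·(-46/9) + (1/3)·(53/9) = -13/9.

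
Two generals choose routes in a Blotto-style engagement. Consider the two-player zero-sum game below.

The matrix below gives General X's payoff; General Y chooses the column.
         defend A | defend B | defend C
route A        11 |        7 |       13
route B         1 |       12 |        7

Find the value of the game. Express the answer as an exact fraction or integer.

25/3

Column defend C is strictly dominated by defend A for General Y (it gives General X more in every row).
The remaining 2×2 game on (route A, route B) × (defend A, defend B) has no saddle point. Let General X play route A with probability p; indifference gives 11p + (1−p) = 7p + 12(1−p), so p = 11/15.
Similarly General Y's optimal q on defend A is 1/3, and the value is 11·(1/3) + (7)·(2/3) = 25/3.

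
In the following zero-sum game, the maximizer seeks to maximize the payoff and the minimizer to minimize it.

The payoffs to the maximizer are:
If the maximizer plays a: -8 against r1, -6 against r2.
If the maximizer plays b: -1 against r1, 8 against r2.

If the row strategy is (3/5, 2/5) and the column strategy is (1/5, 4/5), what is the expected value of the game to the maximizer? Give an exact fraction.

-34/25

Against (1/5, 4/5), each row's expected payoff is a: -32/5; b: 31/5.
Taking the (3/5, 2/5)-weighted average: (3/5)·(-32/5) + (2/5)·(31/5) = -34/25.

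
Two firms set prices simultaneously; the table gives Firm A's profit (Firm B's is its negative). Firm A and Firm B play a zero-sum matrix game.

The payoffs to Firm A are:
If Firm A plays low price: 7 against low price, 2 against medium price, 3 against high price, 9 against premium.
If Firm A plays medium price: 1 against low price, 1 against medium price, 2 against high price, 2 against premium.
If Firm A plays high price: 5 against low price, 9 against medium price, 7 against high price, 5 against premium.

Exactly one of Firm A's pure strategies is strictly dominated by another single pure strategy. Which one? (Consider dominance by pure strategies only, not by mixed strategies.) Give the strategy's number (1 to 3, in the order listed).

Compare medium price with low price: 7 > 1, 2 > 1, 3 > 2, 9 > 2.
So low price strictly dominates medium price for Firm A; medium price is strictly dominated.

2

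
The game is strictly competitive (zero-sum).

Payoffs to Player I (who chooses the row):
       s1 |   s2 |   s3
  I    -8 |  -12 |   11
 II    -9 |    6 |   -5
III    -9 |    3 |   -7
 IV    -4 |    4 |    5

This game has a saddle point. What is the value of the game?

-4

Row minima: -12, -9, -9, -4 → Player I's maximin is -4.
Column maxima: -4, 6, 11 → Player II's minimax is -4.
They coincide at (IV, s1), so the value is -4.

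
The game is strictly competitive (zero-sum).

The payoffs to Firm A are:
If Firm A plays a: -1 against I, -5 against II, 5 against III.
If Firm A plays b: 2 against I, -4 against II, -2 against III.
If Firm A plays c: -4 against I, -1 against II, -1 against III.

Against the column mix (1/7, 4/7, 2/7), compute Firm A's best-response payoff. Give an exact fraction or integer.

-10/7

a: (-1)·(1/7) + (-5)·(4/7) + (5)·(2/7) = -11/7.
b: (2)·(1/7) + (-4)·(4/7) + (-2)·(2/7) = -18/7.
c: (-4)·(1/7) + (-1)·(4/7) + (-1)·(2/7) = -10/7.
The best pure response is c with expected payoff -10/7.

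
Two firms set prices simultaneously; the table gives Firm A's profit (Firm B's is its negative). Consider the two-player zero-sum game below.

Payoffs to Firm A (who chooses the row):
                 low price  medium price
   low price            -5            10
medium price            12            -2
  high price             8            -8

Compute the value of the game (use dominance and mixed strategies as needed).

110/29

Row high price is strictly dominated by row medium price, so Firm A never plays it.
The remaining 2×2 game on (low price, medium price) × (low price, medium price) has no saddle point. Let Firm A play low price with probability p; indifference gives −5p + 12(1−p) = 10p − 2(1−p), so p = 14/29.
Similarly Firm B's optimal q on low price is 12/29, and the value is -5·(12/29) + (10)·(17/29) = 110/29.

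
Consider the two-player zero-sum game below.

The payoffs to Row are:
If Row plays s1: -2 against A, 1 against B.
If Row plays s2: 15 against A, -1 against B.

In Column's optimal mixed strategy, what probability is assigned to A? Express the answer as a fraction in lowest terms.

2/19

Row minima are -2 and -1, so Row's maximin is -1; column maxima are 15 and 1, so Column's minimax is 1. These differ, so the equilibrium is in mixed strategies.
Let Column play A with probability q. Row is indifferent when −2q + (1−q) = 15q − (1−q), giving q = 2/19.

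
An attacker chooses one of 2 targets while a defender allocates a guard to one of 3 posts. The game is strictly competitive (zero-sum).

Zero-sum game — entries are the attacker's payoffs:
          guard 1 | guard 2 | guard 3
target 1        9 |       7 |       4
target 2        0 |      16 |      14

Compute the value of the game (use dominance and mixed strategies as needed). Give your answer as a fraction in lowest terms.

126/19

Column guard 2 is strictly dominated by guard 3 for the defender (it gives the attacker more in every row).
The remaining 2×2 game on (target 1, target 2) × (guard 1, guard 3) has no saddle point. Let the attacker play target 1 with probability p; indifference gives 9p = 4p + 14(1−p), so p = 14/19.
Similarly the defender's optimal q on guard 1 is 10/19, and the value is 9·(10/19) + (4)·(9/19) = 126/19.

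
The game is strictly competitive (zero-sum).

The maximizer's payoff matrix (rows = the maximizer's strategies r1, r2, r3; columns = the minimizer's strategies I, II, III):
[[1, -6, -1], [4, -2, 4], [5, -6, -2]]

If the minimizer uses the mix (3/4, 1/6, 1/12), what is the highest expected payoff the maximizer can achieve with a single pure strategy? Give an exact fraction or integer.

r1: (1)·(3/4) + (-6)·(1/6) + (-1)·(1/12) = -1/3.
r2: (4)·(3/4) + (-2)·(1/6) + (4)·(1/12) = 3.
r3: (5)·(3/4) + (-6)·(1/6) + (-2)·(1/12) = 31/12.
The best pure response is r2 with expected payoff 3.

3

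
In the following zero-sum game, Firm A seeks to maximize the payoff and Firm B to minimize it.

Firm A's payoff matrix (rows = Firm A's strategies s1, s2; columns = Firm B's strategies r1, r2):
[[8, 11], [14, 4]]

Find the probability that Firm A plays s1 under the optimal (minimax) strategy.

Row minima are 8 and 4, so Firm A's maximin is 8; column maxima are 14 and 11, so Firm B's minimax is 11. These differ, so the equilibrium is in mixed strategies.
Let Firm A play s1 with probability p. Firm B is indifferent when 8p + 14(1−p) = 11p + 4(1−p), giving p = 10/13.

10/13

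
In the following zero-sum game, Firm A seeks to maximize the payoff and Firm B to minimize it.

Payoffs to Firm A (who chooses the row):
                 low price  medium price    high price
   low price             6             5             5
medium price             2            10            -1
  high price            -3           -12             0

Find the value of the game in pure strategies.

Row minima: 5, -1, -12 → Firm A's maximin is 5.
Column maxima: 6, 10, 5 → Firm B's minimax is 5.
They coincide at (low price, high price), so the value is 5.

5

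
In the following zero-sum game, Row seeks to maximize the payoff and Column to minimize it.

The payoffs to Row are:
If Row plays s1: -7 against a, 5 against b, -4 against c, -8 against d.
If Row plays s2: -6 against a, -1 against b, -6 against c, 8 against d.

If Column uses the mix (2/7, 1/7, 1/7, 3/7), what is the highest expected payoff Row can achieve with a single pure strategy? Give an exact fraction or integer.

s1: (-7)·(2/7) + (5)·(1/7) + (-4)·(1/7) + (-8)·(3/7) = -37/7.
s2: (-6)·(2/7) + (-1)·(1/7) + (-6)·(1/7) + (8)·(3/7) = 5/7.
The best pure response is s2 with expected payoff 5/7.

5/7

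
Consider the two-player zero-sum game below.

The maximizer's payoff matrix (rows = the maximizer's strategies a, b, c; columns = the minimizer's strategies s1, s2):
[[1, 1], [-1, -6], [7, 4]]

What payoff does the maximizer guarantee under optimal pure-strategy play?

Row minima: 1, -6, 4 → the maximizer's maximin is 4.
Column maxima: 7, 4 → the minimizer's minimax is 4.
They coincide at (c, s2), so the value is 4.

4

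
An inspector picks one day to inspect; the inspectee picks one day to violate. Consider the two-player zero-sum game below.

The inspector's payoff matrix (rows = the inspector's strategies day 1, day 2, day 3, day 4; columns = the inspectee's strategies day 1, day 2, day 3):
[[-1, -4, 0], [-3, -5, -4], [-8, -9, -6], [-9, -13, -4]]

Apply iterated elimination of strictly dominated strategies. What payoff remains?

-4

Column day 3 is strictly dominated by day 2 for the inspectee (-4<0, -5<-4, -9<-6, -13<-4); eliminate day 3.
Row day 3 is strictly dominated by row day 1 (-1>-8, -4>-9); eliminate day 3.
Row day 2 is strictly dominated by row day 1 (-1>-3, -4>-5); eliminate day 2.
Row day 4 is strictly dominated by row day 1 (-1>-9, -4>-13); eliminate day 4.
Column day 1 is strictly dominated by day 2 for the inspectee (-4<-1); eliminate day 1.
Only (day 1, day 2) remains, with payoff -4.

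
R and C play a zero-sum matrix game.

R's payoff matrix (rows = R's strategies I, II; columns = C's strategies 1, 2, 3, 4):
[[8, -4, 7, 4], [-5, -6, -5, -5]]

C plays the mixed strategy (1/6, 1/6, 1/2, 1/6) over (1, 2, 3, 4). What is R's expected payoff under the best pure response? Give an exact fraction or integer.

29/6

I: (8)·(1/6) + (-4)·(1/6) + (7)·(1/2) + (4)·(1/6) = 29/6.
II: (-5)·(1/6) + (-6)·(1/6) + (-5)·(1/2) + (-5)·(1/6) = -31/6.
The best pure response is I with expected payoff 29/6.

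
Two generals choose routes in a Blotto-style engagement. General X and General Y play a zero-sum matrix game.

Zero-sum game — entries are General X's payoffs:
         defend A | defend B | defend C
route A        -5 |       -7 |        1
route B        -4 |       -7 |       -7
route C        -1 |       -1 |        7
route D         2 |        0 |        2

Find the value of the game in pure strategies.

Row minima: -7, -7, -1, 0 → General X's maximin is 0.
Column maxima: 2, 0, 7 → General Y's minimax is 0.
They coincide at (route D, defend B), so the value is 0.

0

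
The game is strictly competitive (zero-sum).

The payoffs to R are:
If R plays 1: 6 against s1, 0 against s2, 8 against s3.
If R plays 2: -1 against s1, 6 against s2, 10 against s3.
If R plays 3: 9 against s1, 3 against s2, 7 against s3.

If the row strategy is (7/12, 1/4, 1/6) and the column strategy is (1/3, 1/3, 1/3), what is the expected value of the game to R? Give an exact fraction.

Against (1/3, 1/3, 1/3), each row's expected payoff is 1: 14/3; 2: 5; 3: 19/3.
Taking the (7/12, 1/4, 1/6)-weighted average: (7/12)·(14/3) + (1/4)·(5) + (1/6)·(19/3) = 181/36.

181/36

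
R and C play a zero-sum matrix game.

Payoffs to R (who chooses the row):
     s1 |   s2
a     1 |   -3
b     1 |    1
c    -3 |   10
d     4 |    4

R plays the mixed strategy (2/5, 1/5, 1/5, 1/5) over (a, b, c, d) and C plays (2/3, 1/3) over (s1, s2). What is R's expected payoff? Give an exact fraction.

Against (2/3, 1/3), each row's expected payoff is a: -1/3; b: 1; c: 4/3; d: 4.
Taking the (2/5, 1/5, 1/5, 1/5)-weighted average: (2/5)·(-1/3) + (1/5)·(1) + (1/5)·(4/3) + (1/5)·(4) = 17/15.

17/15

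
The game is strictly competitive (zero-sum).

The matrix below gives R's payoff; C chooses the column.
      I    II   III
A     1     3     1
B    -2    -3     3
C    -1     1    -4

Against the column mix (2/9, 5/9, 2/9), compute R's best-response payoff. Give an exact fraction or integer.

19/9

A: (1)·(2/9) + (3)·(5/9) + (1)·(2/9) = 19/9.
B: (-2)·(2/9) + (-3)·(5/9) + (3)·(2/9) = -13/9.
C: (-1)·(2/9) + (1)·(5/9) + (-4)·(2/9) = -5/9.
The best pure response is A with expected payoff 19/9.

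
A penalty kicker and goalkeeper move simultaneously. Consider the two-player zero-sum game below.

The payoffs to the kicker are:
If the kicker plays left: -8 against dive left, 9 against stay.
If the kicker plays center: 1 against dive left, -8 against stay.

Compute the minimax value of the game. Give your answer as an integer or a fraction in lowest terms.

-55/26

Row minima are -8 and -8, so the kicker's maximin is -8; column maxima are 1 and 9, so the goalkeeper's minimax is 1. These differ, so the equilibrium is in mixed strategies.
Let the kicker play left with probability p. The goalkeeper is indifferent when −8p + (1−p) = 9p − 8(1−p), giving p = 9/26.
Let the goalkeeper play dive left with probability q. The kicker is indifferent when −8q + 9(1−q) = q − 8(1−q), giving q = 17/26.
The value is -8·(17/26) + (9)·(9/26) = -55/26.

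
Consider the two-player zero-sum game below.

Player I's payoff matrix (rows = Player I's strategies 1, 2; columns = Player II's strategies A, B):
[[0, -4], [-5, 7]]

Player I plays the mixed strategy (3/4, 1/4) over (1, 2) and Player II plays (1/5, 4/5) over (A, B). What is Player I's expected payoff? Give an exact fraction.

-5/4

Against (1/5, 4/5), each row's expected payoff is 1: -16/5; 2: 23/5.
Taking the (3/4, 1/4)-weighted average: (3/4)·(-16/5) + (1/4)·(23/5) = -5/4.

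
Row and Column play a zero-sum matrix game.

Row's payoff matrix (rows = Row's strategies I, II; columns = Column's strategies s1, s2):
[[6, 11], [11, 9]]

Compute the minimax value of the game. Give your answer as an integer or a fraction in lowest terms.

67/7

Row minima are 6 and 9, so Row's maximin is 9; column maxima are 11 and 11, so Column's minimax is 11. These differ, so the equilibrium is in mixed strategies.
Let Row play I with probability p. Column is indifferent when 6p + 11(1−p) = 11p + 9(1−p), giving p = 2/7.
Let Column play s1 with probability q. Row is indifferent when 6q + 11(1−q) = 11q + 9(1−q), giving q = 2/7.
The value is 6·(2/7) + (11)·(5/7) = 67/7.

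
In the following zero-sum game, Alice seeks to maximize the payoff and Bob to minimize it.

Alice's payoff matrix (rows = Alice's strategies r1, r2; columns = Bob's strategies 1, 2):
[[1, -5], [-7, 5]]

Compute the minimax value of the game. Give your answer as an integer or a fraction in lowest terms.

Row minima are -5 and -7, so Alice's maximin is -5; column maxima are 1 and 5, so Bob's minimax is 1. These differ, so the equilibrium is in mixed strategies.
Let Alice play r1 with probability p. Bob is indifferent when p − 7(1−p) = −5p + 5(1−p), giving p = 2/3.
Let Bob play 1 with probability q. Alice is indifferent when q − 5(1−q) = −7q + 5(1−q), giving q = 5/9.
The value is 1·(5/9) + (-5)·(4/9) = -5/3.

-5/3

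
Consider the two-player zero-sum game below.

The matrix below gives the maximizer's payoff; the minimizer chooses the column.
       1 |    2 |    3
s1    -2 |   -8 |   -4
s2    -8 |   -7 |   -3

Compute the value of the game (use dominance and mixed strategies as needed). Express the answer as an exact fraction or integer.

Column 3 is strictly dominated by 2 for the minimizer (it gives the maximizer more in every row).
The remaining 2×2 game on (s1, s2) × (1, 2) has no saddle point. Let the maximizer play s1 with probability p; indifference gives −2p − 8(1−p) = −8p − 7(1−p), so p = 1/7.
Similarly the minimizer's optimal q on 1 is 1/7, and the value is -2·(1/7) + (-8)·(6/7) = -50/7.

-50/7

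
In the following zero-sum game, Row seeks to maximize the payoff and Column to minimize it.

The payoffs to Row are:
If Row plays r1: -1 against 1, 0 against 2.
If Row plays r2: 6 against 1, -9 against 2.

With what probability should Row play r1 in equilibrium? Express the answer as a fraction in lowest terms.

Row minima are -1 and -9, so Row's maximin is -1; column maxima are 6 and 0, so Column's minimax is 0. These differ, so the equilibrium is in mixed strategies.
Let Row play r1 with probability p. Column is indifferent when −p + 6(1−p) = −9(1−p), giving p = 15/16.

15/16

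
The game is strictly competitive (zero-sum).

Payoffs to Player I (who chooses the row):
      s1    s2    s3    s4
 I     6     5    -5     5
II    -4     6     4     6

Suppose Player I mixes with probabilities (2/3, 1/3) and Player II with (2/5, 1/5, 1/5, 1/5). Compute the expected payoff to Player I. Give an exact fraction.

Against (2/5, 1/5, 1/5, 1/5), each row's expected payoff is I: 17/5; II: 8/5.
Taking the (2/3, 1/3)-weighted average: (2/3)·(17/5) + (1/3)·(8/5) = 14/5.

14/5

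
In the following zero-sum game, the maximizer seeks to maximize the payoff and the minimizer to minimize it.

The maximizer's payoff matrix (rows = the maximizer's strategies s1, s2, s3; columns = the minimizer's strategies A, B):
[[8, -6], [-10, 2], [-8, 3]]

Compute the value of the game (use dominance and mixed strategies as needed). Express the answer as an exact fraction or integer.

-24/25

Row s2 is strictly dominated by row s3, so the maximizer never plays it.
The remaining 2×2 game on (s1, s3) × (A, B) has no saddle point. Let the maximizer play s1 with probability p; indifference gives 8p − 8(1−p) = −6p + 3(1−p), so p = 11/25.
Similarly the minimizer's optimal q on A is 9/25, and the value is 8·(9/25) + (-6)·(16/25) = -24/25.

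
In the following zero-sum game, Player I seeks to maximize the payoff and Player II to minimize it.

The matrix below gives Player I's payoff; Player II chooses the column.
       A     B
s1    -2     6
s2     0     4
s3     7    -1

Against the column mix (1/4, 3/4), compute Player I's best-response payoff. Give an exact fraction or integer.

s1: (-2)·(1/4) + (6)·(3/4) = 4.
s2: (0)·(1/4) + (4)·(3/4) = 3.
s3: (7)·(1/4) + (-1)·(3/4) = 1.
The best pure response is s1 with expected payoff 4.

4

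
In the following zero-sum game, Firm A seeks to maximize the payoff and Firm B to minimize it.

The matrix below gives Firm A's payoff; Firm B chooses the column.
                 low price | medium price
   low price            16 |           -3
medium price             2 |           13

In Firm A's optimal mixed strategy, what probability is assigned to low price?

Row minima are -3 and 2, so Firm A's maximin is 2; column maxima are 16 and 13, so Firm B's minimax is 13. These differ, so the equilibrium is in mixed strategies.
Let Firm A play low price with probability p. Firm B is indifferent when 16p + 2(1−p) = −3p + 13(1−p), giving p = 11/30.

11/30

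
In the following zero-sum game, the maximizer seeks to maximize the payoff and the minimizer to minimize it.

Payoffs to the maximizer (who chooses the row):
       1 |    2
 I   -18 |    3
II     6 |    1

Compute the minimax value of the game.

18/13

Row minima are -18 and 1, so the maximizer's maximin is 1; column maxima are 6 and 3, so the minimizer's minimax is 3. These differ, so the equilibrium is in mixed strategies.
Let the maximizer play I with probability p. The minimizer is indifferent when −18p + 6(1−p) = 3p + (1−p), giving p = 5/26.
Let the minimizer play 1 with probability q. The maximizer is indifferent when −18q + 3(1−q) = 6q + (1−q), giving q = 1/13.
The value is -18·(1/13) + (3)·(12/13) = 18/13.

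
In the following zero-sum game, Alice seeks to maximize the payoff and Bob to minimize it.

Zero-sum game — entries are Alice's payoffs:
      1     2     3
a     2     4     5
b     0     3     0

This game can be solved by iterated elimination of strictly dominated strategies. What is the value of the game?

Row b is strictly dominated by row a (2>0, 4>3, 5>0); eliminate b.
Column 2 is strictly dominated by 1 for Bob (2<4); eliminate 2.
Column 3 is strictly dominated by 1 for Bob (2<5); eliminate 3.
Only (a, 1) remains, with payoff 2.

2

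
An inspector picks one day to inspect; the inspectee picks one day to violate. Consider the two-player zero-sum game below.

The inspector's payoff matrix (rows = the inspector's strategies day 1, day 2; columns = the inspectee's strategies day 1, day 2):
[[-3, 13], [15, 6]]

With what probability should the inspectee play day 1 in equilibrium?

Row minima are -3 and 6, so the inspector's maximin is 6; column maxima are 15 and 13, so the inspectee's minimax is 13. These differ, so the equilibrium is in mixed strategies.
Let the inspectee play day 1 with probability q. The inspector is indifferent when −3q + 13(1−q) = 15q + 6(1−q), giving q = 7/25.

7/25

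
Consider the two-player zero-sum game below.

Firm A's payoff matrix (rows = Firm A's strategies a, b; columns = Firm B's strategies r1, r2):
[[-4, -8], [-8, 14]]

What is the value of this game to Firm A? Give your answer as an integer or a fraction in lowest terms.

Row minima are -8 and -8, so Firm A's maximin is -8; column maxima are -4 and 14, so Firm B's minimax is -4. These differ, so the equilibrium is in mixed strategies.
Let Firm A play a with probability p. Firm B is indifferent when −4p − 8(1−p) = −8p + 14(1−p), giving p = 11/13.
Let Firm B play r1 with probability q. Firm A is indifferent when −4q − 8(1−q) = −8q + 14(1−q), giving q = 11/13.
The value is -4·(11/13) + (-8)·(2/13) = -60/13.

-60/13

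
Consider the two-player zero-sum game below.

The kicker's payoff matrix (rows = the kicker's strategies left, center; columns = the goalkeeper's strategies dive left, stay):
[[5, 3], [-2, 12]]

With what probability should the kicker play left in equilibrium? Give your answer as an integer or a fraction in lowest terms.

Row minima are 3 and -2, so the kicker's maximin is 3; column maxima are 5 and 12, so the goalkeeper's minimax is 5. These differ, so the equilibrium is in mixed strategies.
Let the kicker play left with probability p. The goalkeeper is indifferent when 5p − 2(1−p) = 3p + 12(1−p), giving p = 7/8.

7/8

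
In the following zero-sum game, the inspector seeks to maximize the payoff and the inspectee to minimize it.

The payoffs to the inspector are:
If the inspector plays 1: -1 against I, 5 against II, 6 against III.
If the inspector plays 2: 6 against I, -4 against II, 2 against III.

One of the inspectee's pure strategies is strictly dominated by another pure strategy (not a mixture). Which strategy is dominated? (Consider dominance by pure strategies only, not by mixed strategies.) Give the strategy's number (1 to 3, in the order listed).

The inspectee prefers columns that give the inspector less. Compare III with II: 5 < 6, -4 < 2.
So II strictly dominates III for the inspectee; III is strictly dominated.

3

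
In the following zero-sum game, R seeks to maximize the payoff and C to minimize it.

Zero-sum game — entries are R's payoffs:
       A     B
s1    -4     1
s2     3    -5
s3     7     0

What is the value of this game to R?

Row s2 is strictly dominated by row s3, so R never plays it.
The remaining 2×2 game on (s1, s3) × (A, B) has no saddle point. Let R play s1 with probability p; indifference gives −4p + 7(1−p) = p, so p = 7/12.
Similarly C's optimal q on A is 1/12, and the value is -4·(1/12) + (1)·(11/12) = 7/12.

7/12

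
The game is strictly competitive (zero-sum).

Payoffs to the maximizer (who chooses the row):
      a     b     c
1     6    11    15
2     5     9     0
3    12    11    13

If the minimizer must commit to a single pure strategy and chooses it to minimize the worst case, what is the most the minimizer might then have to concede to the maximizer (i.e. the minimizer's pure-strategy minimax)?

11

The worst case (largest entry) in each column is a: 12, b: 11, c: 15.
The best (smallest) of these is 11.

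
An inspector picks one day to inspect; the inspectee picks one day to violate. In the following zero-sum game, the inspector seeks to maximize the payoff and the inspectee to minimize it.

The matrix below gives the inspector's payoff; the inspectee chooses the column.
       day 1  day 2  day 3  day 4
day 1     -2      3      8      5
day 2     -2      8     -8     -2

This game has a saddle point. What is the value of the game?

-2

Row minima: -2, -8 → the inspector's maximin is -2.
Column maxima: -2, 8, 8, 5 → the inspectee's minimax is -2.
They coincide at (day 1, day 1), so the value is -2.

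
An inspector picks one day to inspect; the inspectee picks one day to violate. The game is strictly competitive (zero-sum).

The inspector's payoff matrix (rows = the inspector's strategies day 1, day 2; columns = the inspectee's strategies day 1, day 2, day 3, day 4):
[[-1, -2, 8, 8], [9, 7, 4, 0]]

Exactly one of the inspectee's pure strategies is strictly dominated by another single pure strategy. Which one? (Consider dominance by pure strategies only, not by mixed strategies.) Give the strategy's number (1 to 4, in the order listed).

1

The inspectee prefers columns that give the inspector less. Compare day 1 with day 2: -2 < -1, 7 < 9.
So day 2 strictly dominates day 1 for the inspectee; day 1 is strictly dominated.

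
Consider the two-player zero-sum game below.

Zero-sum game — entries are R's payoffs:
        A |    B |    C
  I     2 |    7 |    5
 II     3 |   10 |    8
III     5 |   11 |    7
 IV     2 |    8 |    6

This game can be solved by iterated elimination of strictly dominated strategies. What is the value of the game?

5

Row I is strictly dominated by row II (3>2, 10>7, 8>5); eliminate I.
Row IV is strictly dominated by row II (3>2, 10>8, 8>6); eliminate IV.
Column C is strictly dominated by A for C (3<8, 5<7); eliminate C.
Column B is strictly dominated by A for C (3<10, 5<11); eliminate B.
Row II is strictly dominated by row III (5>3); eliminate II.
Only (III, A) remains, with payoff 5.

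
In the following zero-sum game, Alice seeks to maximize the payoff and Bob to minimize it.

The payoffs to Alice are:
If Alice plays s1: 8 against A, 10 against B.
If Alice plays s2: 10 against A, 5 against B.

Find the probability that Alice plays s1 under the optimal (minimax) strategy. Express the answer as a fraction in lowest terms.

Row minima are 8 and 5, so Alice's maximin is 8; column maxima are 10 and 10, so Bob's minimax is 10. These differ, so the equilibrium is in mixed strategies.
Let Alice play s1 with probability p. Bob is indifferent when 8p + 10(1−p) = 10p + 5(1−p), giving p = 5/7.

5/7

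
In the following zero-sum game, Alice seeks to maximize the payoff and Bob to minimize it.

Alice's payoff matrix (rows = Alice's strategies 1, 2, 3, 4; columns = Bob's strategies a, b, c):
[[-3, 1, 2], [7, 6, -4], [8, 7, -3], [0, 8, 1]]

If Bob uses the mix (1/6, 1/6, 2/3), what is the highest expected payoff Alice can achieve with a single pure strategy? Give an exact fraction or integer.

2

1: (-3)·(1/6) + (1)·(1/6) + (2)·(2/3) = 1.
2: (7)·(1/6) + (6)·(1/6) + (-4)·(2/3) = -1/2.
3: (8)·(1/6) + (7)·(1/6) + (-3)·(2/3) = 1/2.
4: (0)·(1/6) + (8)·(1/6) + (1)·(2/3) = 2.
The best pure response is 4 with expected payoff 2.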